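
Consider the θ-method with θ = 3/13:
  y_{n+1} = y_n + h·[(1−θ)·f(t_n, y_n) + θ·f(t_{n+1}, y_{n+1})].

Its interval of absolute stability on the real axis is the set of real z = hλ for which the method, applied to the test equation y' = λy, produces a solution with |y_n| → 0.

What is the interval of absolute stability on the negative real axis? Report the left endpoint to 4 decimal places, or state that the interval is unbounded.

z∈(-3.7143,0).

On y'=λy, z=hλ:
  y_{n+1} = y_n + z·[10/13·y_n + 3/13·y_{n+1}] ⇒ (1 − 3/13z)y_{n+1} = (1 + 10/13z)y_n
  Hence R(z) = (1 + 10/13z)/(1 − 3/13z).

Boundary: |R(x)|=1, x<0.
x=-1.31: |R|=0.0059
R=−1: 1+10/13x = −1+3/13x ⇒ -7/13x=2 ⇒ x=2/(-7/13)=-3.7143
Confirm numerically:
  x=-2.477: |R|=0.57609 <1
  x=-1.701: |R|=0.22151 <1
  x=-1.560: |R|=0.14706 <1
  x=-4.180: |R|=1.12764 >1
  x=-4.034: |R|=1.08916 >1
  x=-4.003: |R|=1.08081 >1
Interval (-3.7143, 0).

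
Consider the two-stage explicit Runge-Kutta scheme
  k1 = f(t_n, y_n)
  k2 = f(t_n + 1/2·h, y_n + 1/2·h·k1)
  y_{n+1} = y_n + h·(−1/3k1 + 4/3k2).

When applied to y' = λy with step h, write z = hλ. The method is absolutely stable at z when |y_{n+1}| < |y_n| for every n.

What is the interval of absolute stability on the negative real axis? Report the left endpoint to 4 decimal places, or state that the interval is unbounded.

(-1.5000, 0).

Test eqn y'=λy, z=hλ:
  k1=λy_n ⇒ h·k1=z·y_n;  k2=λ(1+1/2z)y_n ⇒ h·k2=z(1+1/2z)y_n
  y_{n+1}/y_n = 1 − 1/3z + 4/3z(1+1/2z) = 1 + z + 2/3z²
  R(z) = 1 + z + 2/3z².

Solve |R(x)|<1 on ℝ⁻.
x=-0.97: |R|=0.6573
R=1: x+2/3x²=0 ⇒ x=−3/2=-1.5000; min R=1−1/(4·2/3)=0.6250>−1
Confirm numerically:
  x=-1.404: |R|=0.91014 <1
  x=-1.225: |R|=0.77542 <1
  x=-0.964: |R|=0.65553 <1
  x=-0.773: |R|=0.62535 <1
  x=-1.954: |R|=1.59141 >1
  x=-1.724: |R|=1.25745 >1
Interval (-1.5000, 0).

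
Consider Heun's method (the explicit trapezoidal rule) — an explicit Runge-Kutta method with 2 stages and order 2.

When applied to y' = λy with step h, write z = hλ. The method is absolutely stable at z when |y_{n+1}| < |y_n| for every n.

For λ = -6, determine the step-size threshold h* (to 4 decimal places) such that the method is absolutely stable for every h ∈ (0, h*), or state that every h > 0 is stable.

On y'=λy, z=hλ:
  order 2, 2-stage ⇒ R(z)=1+z+z^2/2
  (e.g. R(-1.33)=0.55445, |R|=0.55445)

Solve |R(x)|<1 on ℝ⁻.
x=-1.33: |R|=0.5544
|R(-1.32)|=0.5512 |R(-0.98)|=0.5002 |R(-0.56)|=0.5968
Bisect:
  x_lo=-2.3111 |R|=1.3595  x_hi=-0.1121 |R|=0.8942
  mid=-1.21162 |R|=0.52239 →hi
  mid=-1.76138 |R|=0.78985 →hi
  mid=-2.03626 |R|=1.03692 →lo
  mid=-1.89882 |R|=0.90394 →hi
  mid=-1.96754 |R|=0.96807 →hi
  mid=-2.00190 |R|=1.00190 →lo
  mid=-1.98472 |R|=0.98484 →hi
  mid=-1.99331 |R|=0.99333 →hi
  mid=-1.99760 |R|=0.99761 →hi
  mid=-1.99975 |R|=0.99975 →hi
  ...
  [-2.00002,-1.99989] ⇒ x*=-2.0000
Interval (-2.0000, 0).

(-2.0000,0); λ=-6 ⇒ h* = 0.3333.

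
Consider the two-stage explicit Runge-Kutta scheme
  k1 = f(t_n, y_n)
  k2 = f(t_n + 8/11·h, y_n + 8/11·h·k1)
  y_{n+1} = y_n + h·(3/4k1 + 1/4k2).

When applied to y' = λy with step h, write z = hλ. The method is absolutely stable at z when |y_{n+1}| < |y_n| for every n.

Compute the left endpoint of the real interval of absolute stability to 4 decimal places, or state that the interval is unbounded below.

Set f=λy, z=hλ:
  k1=λy_n ⇒ h·k1=z·y_n;  k2=λ(1+8/11z)y_n ⇒ h·k2=z(1+8/11z)y_n
  y_{n+1}/y_n = 1 + 3/4z + 1/4z(1+8/11z) = 1 + z + 2/11z²
  R(z) = 1 + z + 2/11z².

Boundary: |R(x)|=1, x<0.
x=-1.56: |R|=0.1175
R=1: x+2/11x²=0 ⇒ x=−11/2=-5.5000; min R=1−1/(4·2/11)=-0.3750>−1
Confirm numerically:
  x=-5.468: |R|=0.96819 <1
  x=-5.330: |R|=0.83525 <1
  x=-4.720: |R|=0.33062 <1
  x=-2.915: |R|=0.37005 <1
  x=-5.835: |R|=1.35540 >1
  x=-5.737: |R|=1.24721 >1
Stable set (-5.5000, 0).

z* = -5.5000.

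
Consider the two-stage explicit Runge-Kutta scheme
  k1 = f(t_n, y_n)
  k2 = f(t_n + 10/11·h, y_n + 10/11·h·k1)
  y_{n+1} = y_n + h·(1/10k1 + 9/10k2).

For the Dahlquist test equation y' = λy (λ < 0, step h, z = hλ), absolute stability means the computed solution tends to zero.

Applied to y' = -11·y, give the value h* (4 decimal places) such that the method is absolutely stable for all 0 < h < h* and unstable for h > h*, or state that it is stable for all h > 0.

With y'=λy (z=hλ):
  k1=λy_n ⇒ h·k1=z·y_n;  k2=λ(1+10/11z)y_n ⇒ h·k2=z(1+10/11z)y_n
  y_{n+1}/y_n = 1 + 1/10z + 9/10z(1+10/11z) = 1 + z + 9/11z²
  R(z) = 1 + z + 9/11z².

Solve |R(x)|<1 on ℝ⁻.
x=-0.41: |R|=0.7275
R=1: x+9/11x²=0 ⇒ x=−11/9=-1.2222; min R=1−1/(4·9/11)=0.6944>−1
Confirm numerically:
  x=-0.995: |R|=0.81502 <1
  x=-0.942: |R|=0.78403 <1
  x=-0.810: |R|=0.72681 <1
  x=-0.707: |R|=0.70197 <1
  x=-1.575: |R|=1.45460 >1
  x=-1.549: |R|=1.41415 >1
  x=-1.521: |R|=1.37182 >1
Stable set (-1.2222, 0).

(-1.2222,0); λ=-11 ⇒ h* = (11/9)/11 = 0.1111.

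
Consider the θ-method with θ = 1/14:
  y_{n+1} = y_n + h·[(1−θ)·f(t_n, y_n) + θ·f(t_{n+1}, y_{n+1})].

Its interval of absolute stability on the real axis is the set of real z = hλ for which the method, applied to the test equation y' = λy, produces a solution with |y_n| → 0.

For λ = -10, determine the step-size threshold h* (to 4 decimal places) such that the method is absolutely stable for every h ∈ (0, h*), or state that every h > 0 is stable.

On y'=λy, z=hλ:
  y_{n+1} = y_n + z·[13/14·y_n + 1/14·y_{n+1}] ⇒ (1 − 1/14z)y_{n+1} = (1 + 13/14z)y_n
  ⇒ R(z) = (1 + 13/14z)/(1 − 1/14z).

Find x<0 with |R(x)|<1.
x=-0.33: |R|=0.6776
R=−1: 1+13/14x = −1+1/14x ⇒ -6/7x=2 ⇒ x=2/(-6/7)=-2.3333
Confirm numerically:
  x=-1.647: |R|=0.47364 <1
  x=-1.465: |R|=0.32622 <1
  x=-1.218: |R|=0.12052 <1
  x=-2.793: |R|=1.32847 >1
  x=-2.660: |R|=1.23529 >1
  x=-2.475: |R|=1.10319 >1
Interval (-2.3333, 0).

(-2.3333,0); λ=-10 ⇒ h* = (7/3)/10 = 0.2333.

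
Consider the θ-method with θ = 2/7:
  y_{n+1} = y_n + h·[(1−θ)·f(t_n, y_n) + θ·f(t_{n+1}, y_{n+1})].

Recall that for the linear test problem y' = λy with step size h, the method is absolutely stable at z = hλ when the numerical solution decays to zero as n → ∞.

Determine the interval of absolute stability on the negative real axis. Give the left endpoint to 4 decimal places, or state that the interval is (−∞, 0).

With y'=λy (z=hλ):
  y_{n+1} = y_n + z·[5/7·y_n + 2/7·y_{n+1}] ⇒ (1 − 2/7z)y_{n+1} = (1 + 5/7z)y_n
  R(z) = (1 + 5/7z)/(1 − 2/7z).

Boundary: |R(x)|=1, x<0.
x=-1.78: |R|=0.1799
R=−1: 1+5/7x = −1+2/7x ⇒ -3/7x=2 ⇒ x=2/(-3/7)=-4.6667
Confirm numerically:
  x=-3.860: |R|=0.83560 <1
  x=-3.832: |R|=0.82924 <1
  x=-3.390: |R|=0.72206 <1
  x=-1.897: |R|=0.23022 <1
  x=-4.920: |R|=1.04513 >1
  x=-4.822: |R|=1.02800 >1
Stable set (-4.6667, 0).

(-4.6667, 0).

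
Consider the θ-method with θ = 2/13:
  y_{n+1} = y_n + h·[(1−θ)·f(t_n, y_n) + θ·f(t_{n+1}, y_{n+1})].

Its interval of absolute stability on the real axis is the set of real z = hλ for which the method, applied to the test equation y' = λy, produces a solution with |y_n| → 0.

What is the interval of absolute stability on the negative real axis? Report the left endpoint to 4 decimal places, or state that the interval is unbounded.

Set f=λy, z=hλ:
  y_{n+1} = y_n + z·[11/13·y_n + 2/13·y_{n+1}] ⇒ (1 − 2/13z)y_{n+1} = (1 + 11/13z)y_n
  R(z) = (1 + 11/13z)/(1 − 2/13z).

Need |R(x)|<1, x<0.
x=-1.12: |R|=0.0446
R=−1: 1+11/13x = −1+2/13x ⇒ -9/13x=2 ⇒ x=2/(-9/13)=-2.8889
Confirm numerically:
  x=-2.418: |R|=0.76239 <1
  x=-1.856: |R|=0.44375 <1
  x=-1.659: |R|=0.32167 <1
  x=-1.360: |R|=0.12468 <1
  x=-3.092: |R|=1.09529 >1
  x=-2.994: |R|=1.04982 >1
Stable set (-2.8889, 0).

(-2.8889, 0).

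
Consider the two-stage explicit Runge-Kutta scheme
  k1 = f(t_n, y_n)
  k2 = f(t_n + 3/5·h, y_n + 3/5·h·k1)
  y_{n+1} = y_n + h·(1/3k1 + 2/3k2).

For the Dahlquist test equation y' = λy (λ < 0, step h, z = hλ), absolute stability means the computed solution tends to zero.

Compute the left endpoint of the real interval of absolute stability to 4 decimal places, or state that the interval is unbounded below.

With y'=λy (z=hλ):
  k1=λy_n ⇒ h·k1=z·y_n;  k2=λ(1+3/5z)y_n ⇒ h·k2=z(1+3/5z)y_n
  y_{n+1}/y_n = 1 + 1/3z + 2/3z(1+3/5z) = 1 + z + 2/5z²
  so R(z) = 1 + z + 2/5z².

Need |R(x)|<1, x<0.
x=-0.91: |R|=0.4212
R=1: x+2/5x²=0 ⇒ x=−5/2=-2.5000; min R=1−1/(4·2/5)=0.3750>−1
Confirm numerically:
  x=-2.458: |R|=0.95871 <1
  x=-1.862: |R|=0.52482 <1
  x=-1.543: |R|=0.40934 <1
  x=-1.195: |R|=0.37621 <1
  x=-3.065: |R|=1.69269 >1
  x=-2.903: |R|=1.46796 >1
  x=-2.755: |R|=1.28101 >1
So |R|<1 on (-2.5000, 0).

left endpoint -2.5000.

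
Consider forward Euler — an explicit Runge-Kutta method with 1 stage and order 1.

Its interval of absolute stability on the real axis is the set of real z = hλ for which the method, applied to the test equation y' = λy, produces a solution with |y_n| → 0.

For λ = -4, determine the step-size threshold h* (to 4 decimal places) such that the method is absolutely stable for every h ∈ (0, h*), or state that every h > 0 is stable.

On y'=λy, z=hλ:
  order 1, 1-stage ⇒ R(z)=1+z
  (e.g. R(-1.42)=-0.42000, |R|=0.42000)

Need |R(x)|<1, x<0.
x=-1.42: |R|=0.4200
|R(-1.33)|=0.3300 |R(-1.05)|=0.0500 |R(-0.6)|=0.4000
Bisect:
  x_lo=-2.6524 |R|=1.6524  x_hi=-0.1180 |R|=0.8820
  mid=-1.38523 |R|=0.38523 →hi
  mid=-2.01882 |R|=1.01882 →lo
  mid=-1.70202 |R|=0.70202 →hi
  mid=-1.86042 |R|=0.86042 →hi
  mid=-1.93962 |R|=0.93962 →hi
  mid=-1.97922 |R|=0.97922 →hi
  mid=-1.99902 |R|=0.99902 →hi
  mid=-2.00892 |R|=1.00892 →lo
  ...
  [-2.00010,-1.99995] ⇒ x*=-2.0000
Stable set (-2.0000, 0).

(-2.0000,0); λ=-4 ⇒ h* = 0.5000.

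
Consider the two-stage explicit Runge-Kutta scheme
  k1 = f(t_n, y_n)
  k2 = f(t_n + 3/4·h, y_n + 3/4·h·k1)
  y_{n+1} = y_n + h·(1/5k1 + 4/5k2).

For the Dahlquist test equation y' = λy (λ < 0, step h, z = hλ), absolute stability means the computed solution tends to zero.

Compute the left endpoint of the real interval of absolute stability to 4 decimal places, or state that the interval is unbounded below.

On y'=λy, z=hλ:
  k1=λy_n ⇒ h·k1=z·y_n;  k2=λ(1+3/4z)y_n ⇒ h·k2=z(1+3/4z)y_n
  y_{n+1}/y_n = 1 + 1/5z + 4/5z(1+3/4z) = 1 + z + 3/5z²
  so R(z) = 1 + z + 3/5z².

Need |R(x)|<1, x<0.
x=-0.31: |R|=0.7477
R=1: x+3/5x²=0 ⇒ x=−5/3=-1.6667; min R=1−1/(4·3/5)=0.5833>−1
Confirm numerically:
  x=-1.597: |R|=0.93325 <1
  x=-1.472: |R|=0.82807 <1
  x=-1.447: |R|=0.80929 <1
  x=-2.115: |R|=1.56894 >1
  x=-2.107: |R|=1.55667 >1
  x=-1.928: |R|=1.30231 >1
So |R|<1 on (-1.6667, 0).

left endpoint -1.6667.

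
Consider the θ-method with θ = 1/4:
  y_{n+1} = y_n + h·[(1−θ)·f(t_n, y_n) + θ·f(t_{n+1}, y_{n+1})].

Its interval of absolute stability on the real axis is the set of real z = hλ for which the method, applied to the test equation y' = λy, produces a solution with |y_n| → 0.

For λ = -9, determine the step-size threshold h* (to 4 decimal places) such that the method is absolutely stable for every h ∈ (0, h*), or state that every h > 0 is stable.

Set f=λy, z=hλ:
  y_{n+1} = y_n + z·[3/4·y_n + 1/4·y_{n+1}] ⇒ (1 − 1/4z)y_{n+1} = (1 + 3/4z)y_n
  ⇒ R(z) = (1 + 3/4z)/(1 − 1/4z).

Find x<0 with |R(x)|<1.
x=-1.47: |R|=0.0750
R=−1: 1+3/4x = −1+1/4x ⇒ -1/2x=2 ⇒ x=2/(-1/2)=-4.0000
Confirm numerically:
  x=-3.463: |R|=0.85609 <1
  x=-2.625: |R|=0.58491 <1
  x=-2.250: |R|=0.44000 <1
  x=-1.703: |R|=0.19446 <1
  x=-4.361: |R|=1.08635 >1
  x=-4.147: |R|=1.03609 >1
Interval (-4.0000, 0).

(-4.0000,0); λ=-9 ⇒ h* = (4)/9 = 0.4444.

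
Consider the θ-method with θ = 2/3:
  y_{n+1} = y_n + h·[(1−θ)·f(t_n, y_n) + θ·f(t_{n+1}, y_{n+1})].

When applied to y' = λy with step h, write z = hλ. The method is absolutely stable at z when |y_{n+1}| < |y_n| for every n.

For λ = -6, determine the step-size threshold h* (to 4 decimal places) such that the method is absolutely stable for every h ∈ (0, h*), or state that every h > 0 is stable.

Test eqn y'=λy, z=hλ:
  y_{n+1} = y_n + z·[1/3·y_n + 2/3·y_{n+1}] ⇒ (1 − 2/3z)y_{n+1} = (1 + 1/3z)y_n
  Hence R(z) = (1 + 1/3z)/(1 − 2/3z).

Find x<0 with |R(x)|<1.
x=-1.68: |R|=0.2075
x=-2: |R|=0.1429
x=-10: |R|=0.3043
x=-100: |R|=0.4778
θ=2/3≥1/2 ⇒ |1+1/3x|<|1−2/3x| ∀x<0 ⇒ unbounded interval.

(−∞, 0) — no finite endpoint. Any h>0 works for λ=-6.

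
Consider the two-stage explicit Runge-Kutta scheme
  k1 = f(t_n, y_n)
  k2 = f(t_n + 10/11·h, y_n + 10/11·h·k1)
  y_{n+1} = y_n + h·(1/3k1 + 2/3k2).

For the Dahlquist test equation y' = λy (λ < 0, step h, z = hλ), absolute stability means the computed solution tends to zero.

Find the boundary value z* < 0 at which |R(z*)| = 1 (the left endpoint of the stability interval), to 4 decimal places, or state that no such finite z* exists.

left endpoint -1.6500.

Test eqn y'=λy, z=hλ:
  k1=λy_n ⇒ h·k1=z·y_n;  k2=λ(1+10/11z)y_n ⇒ h·k2=z(1+10/11z)y_n
  y_{n+1}/y_n = 1 + 1/3z + 2/3z(1+10/11z) = 1 + z + 20/33z²
  R(z) = 1 + z + 20/33z².

Solve |R(x)|<1 on ℝ⁻.
x=-1.07: |R|=0.6239
R=1: x+20/33x²=0 ⇒ x=−33/20=-1.6500; min R=1−1/(4·20/33)=0.5875>−1
Confirm numerically:
  x=-1.341: |R|=0.74887 <1
  x=-0.957: |R|=0.59806 <1
  x=-0.920: |R|=0.59297 <1
  x=-2.180: |R|=1.70024 >1
  x=-1.670: |R|=1.02024 >1
Stable set (-1.6500, 0).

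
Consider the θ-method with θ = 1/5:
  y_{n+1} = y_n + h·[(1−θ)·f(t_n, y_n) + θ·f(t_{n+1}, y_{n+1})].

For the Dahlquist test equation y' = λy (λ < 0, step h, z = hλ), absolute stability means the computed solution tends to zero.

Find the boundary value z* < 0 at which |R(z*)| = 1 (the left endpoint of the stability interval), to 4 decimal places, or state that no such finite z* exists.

z* = -3.3333.

With y'=λy (z=hλ):
  y_{n+1} = y_n + z·[4/5·y_n + 1/5·y_{n+1}] ⇒ (1 − 1/5z)y_{n+1} = (1 + 4/5z)y_n
  Hence R(z) = (1 + 4/5z)/(1 − 1/5z).

Need |R(x)|<1, x<0.
x=-0.67: |R|=0.4092
R=−1: 1+4/5x = −1+1/5x ⇒ -3/5x=2 ⇒ x=2/(-3/5)=-3.3333
Confirm numerically:
  x=-2.792: |R|=0.79158 <1
  x=-2.339: |R|=0.59354 <1
  x=-1.905: |R|=0.37944 <1
  x=-3.838: |R|=1.17131 >1
  x=-3.754: |R|=1.14416 >1
Interval (-3.3333, 0).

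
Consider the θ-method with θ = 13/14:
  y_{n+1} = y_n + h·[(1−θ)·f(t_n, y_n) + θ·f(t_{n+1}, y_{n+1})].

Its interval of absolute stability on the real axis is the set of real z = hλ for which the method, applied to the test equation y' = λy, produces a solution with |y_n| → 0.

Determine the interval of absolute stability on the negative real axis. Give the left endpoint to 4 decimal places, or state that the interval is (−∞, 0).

Test eqn y'=λy, z=hλ:
  y_{n+1} = y_n + z·[1/14·y_n + 13/14·y_{n+1}] ⇒ (1 − 13/14z)y_{n+1} = (1 + 1/14z)y_n
  so R(z) = (1 + 1/14z)/(1 − 13/14z).

Find x<0 with |R(x)|<1.
x=-0.6: |R|=0.6147
x=-2: |R|=0.3000
x=-10: |R|=0.0278
x=-100: |R|=0.0654
θ=13/14≥1/2 ⇒ |1+1/14x|<|1−13/14x| ∀x<0 ⇒ stable on all of ℝ⁻.

(−∞, 0) — no finite endpoint.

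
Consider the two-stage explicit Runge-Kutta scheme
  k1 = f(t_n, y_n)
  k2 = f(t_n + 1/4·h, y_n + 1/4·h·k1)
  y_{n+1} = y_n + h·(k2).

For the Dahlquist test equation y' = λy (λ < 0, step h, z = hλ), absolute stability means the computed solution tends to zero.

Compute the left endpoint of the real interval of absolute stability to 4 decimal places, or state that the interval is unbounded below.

On y'=λy, z=hλ:
  k1=λy_n ⇒ h·k1=z·y_n;  k2=λ(1+1/4z)y_n ⇒ h·k2=z(1+1/4z)y_n
  y_{n+1}/y_n = 1 + z(1+1/4z) = 1 + z + 1/4z²
  so R(z) = 1 + z + 1/4z².

Solve |R(x)|<1 on ℝ⁻.
x=-0.7: |R|=0.4225
R=1: x+1/4x²=0 ⇒ x=−4=-4.0000; min R=1−1/(4·1/4)=0.0000>−1
Confirm numerically:
  x=-3.641: |R|=0.67322 <1
  x=-3.149: |R|=0.33005 <1
  x=-2.799: |R|=0.15960 <1
  x=-1.749: |R|=0.01575 <1
  x=-4.285: |R|=1.30531 >1
  x=-4.188: |R|=1.19684 >1
Stable set (-4.0000, 0).

z* = -4.0000.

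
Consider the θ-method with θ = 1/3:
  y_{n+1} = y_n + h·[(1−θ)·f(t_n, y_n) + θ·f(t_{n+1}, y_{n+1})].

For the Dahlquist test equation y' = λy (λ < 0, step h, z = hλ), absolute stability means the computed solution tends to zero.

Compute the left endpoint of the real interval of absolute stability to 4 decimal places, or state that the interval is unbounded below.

z* = -6.0000.

Set f=λy, z=hλ:
  y_{n+1} = y_n + z·[2/3·y_n + 1/3·y_{n+1}] ⇒ (1 − 1/3z)y_{n+1} = (1 + 2/3z)y_n
  ⇒ R(z) = (1 + 2/3z)/(1 − 1/3z).

Find x<0 with |R(x)|<1.
x=-0.48: |R|=0.5862
R=−1: 1+2/3x = −1+1/3x ⇒ -1/3x=2 ⇒ x=2/(-1/3)=-6.0000
Confirm numerically:
  x=-4.978: |R|=0.87190 <1
  x=-4.897: |R|=0.86033 <1
  x=-4.840: |R|=0.85204 <1
  x=-3.329: |R|=0.57797 <1
  x=-6.338: |R|=1.03620 >1
  x=-6.216: |R|=1.02344 >1
  x=-6.190: |R|=1.02067 >1
So |R|<1 on (-6.0000, 0).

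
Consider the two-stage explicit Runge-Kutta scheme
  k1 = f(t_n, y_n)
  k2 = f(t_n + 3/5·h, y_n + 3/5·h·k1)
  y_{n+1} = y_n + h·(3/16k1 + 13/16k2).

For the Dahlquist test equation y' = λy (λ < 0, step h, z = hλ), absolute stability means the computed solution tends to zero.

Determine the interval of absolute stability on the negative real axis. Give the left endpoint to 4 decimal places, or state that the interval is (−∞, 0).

On y'=λy, z=hλ:
  k1=λy_n ⇒ h·k1=z·y_n;  k2=λ(1+3/5z)y_n ⇒ h·k2=z(1+3/5z)y_n
  y_{n+1}/y_n = 1 + 3/16z + 13/16z(1+3/5z) = 1 + z + 39/80z²
  ⇒ R(z) = 1 + z + 39/80z².

Need |R(x)|<1, x<0.
x=-1.4: |R|=0.5555
R=1: x+39/80x²=0 ⇒ x=−80/39=-2.0513; min R=1−1/(4·39/80)=0.4872>−1
Confirm numerically:
  x=-1.920: |R|=0.87712 <1
  x=-1.462: |R|=0.58000 <1
  x=-1.230: |R|=0.50754 <1
  x=-2.309: |R|=1.29010 >1
  x=-2.205: |R|=1.16524 >1
Interval (-2.0513, 0).

z∈(-2.0513,0).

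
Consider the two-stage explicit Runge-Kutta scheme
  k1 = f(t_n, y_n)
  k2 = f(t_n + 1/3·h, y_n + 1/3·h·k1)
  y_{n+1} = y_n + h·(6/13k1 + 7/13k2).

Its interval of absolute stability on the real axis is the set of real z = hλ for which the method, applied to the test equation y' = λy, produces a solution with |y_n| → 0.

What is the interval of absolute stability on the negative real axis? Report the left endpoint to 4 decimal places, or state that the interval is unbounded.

z∈(-5.5714,0).

Set f=λy, z=hλ:
  k1=λy_n ⇒ h·k1=z·y_n;  k2=λ(1+1/3z)y_n ⇒ h·k2=z(1+1/3z)y_n
  y_{n+1}/y_n = 1 + 6/13z + 7/13z(1+1/3z) = 1 + z + 7/39z²
  Hence R(z) = 1 + z + 7/39z².

Find x<0 with |R(x)|<1.
x=-1.19: |R|=0.0642
R=1: x+7/39x²=0 ⇒ x=−39/7=-5.5714; min R=1−1/(4·7/39)=-0.3929>−1
Confirm numerically:
  x=-4.510: |R|=0.14079 <1
  x=-3.326: |R|=0.34046 <1
  x=-2.444: |R|=0.37190 <1
  x=-6.143: |R|=1.63021 >1
  x=-6.135: |R|=1.62058 >1
So |R|<1 on (-5.5714, 0).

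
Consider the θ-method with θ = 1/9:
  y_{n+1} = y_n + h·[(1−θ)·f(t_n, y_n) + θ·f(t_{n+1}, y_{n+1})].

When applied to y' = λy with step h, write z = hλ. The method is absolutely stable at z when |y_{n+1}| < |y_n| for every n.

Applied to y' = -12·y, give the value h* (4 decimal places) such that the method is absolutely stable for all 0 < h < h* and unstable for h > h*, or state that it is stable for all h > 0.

With y'=λy (z=hλ):
  y_{n+1} = y_n + z·[8/9·y_n + 1/9·y_{n+1}] ⇒ (1 − 1/9z)y_{n+1} = (1 + 8/9z)y_n
  ⇒ R(z) = (1 + 8/9z)/(1 − 1/9z).

Find x<0 with |R(x)|<1.
x=-0.55: |R|=0.4817
R=−1: 1+8/9x = −1+1/9x ⇒ -7/9x=2 ⇒ x=2/(-7/9)=-2.5714
Confirm numerically:
  x=-2.361: |R|=0.87035 <1
  x=-2.297: |R|=0.82995 <1
  x=-1.342: |R|=0.16786 <1
  x=-1.238: |R|=0.08830 <1
  x=-3.092: |R|=1.30136 >1
  x=-2.637: |R|=1.03944 >1
Stable set (-2.5714, 0).

(-2.5714,0); λ=-12 ⇒ h* = (18/7)/12 = 0.2143.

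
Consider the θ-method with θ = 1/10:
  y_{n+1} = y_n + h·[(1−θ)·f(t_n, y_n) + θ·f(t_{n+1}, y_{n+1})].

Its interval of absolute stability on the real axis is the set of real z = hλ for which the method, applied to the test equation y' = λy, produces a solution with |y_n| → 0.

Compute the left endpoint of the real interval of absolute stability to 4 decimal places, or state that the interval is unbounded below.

z* = -2.5000.

On y'=λy, z=hλ:
  y_{n+1} = y_n + z·[9/10·y_n + 1/10·y_{n+1}] ⇒ (1 − 1/10z)y_{n+1} = (1 + 9/10z)y_n
  R(z) = (1 + 9/10z)/(1 − 1/10z).

Boundary: |R(x)|=1, x<0.
x=-0.35: |R|=0.6618
R=−1: 1+9/10x = −1+1/10x ⇒ -4/5x=2 ⇒ x=2/(-4/5)=-2.5000
Confirm numerically:
  x=-2.029: |R|=0.68676 <1
  x=-1.820: |R|=0.53976 <1
  x=-1.600: |R|=0.37931 <1
  x=-1.503: |R|=0.30662 <1
  x=-3.097: |R|=1.36466 >1
  x=-2.773: |R|=1.17099 >1
  x=-2.543: |R|=1.02743 >1
Stable set (-2.5000, 0).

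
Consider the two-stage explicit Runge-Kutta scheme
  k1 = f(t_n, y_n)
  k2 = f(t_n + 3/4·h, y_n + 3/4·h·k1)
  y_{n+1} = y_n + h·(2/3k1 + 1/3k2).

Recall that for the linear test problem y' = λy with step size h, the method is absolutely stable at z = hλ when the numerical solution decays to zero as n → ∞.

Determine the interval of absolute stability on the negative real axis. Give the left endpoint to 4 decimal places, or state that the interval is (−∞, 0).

(-4.0000, 0).

On y'=λy, z=hλ:
  k1=λy_n ⇒ h·k1=z·y_n;  k2=λ(1+3/4z)y_n ⇒ h·k2=z(1+3/4z)y_n
  y_{n+1}/y_n = 1 + 2/3z + 1/3z(1+3/4z) = 1 + z + 1/4z²
  R(z) = 1 + z + 1/4z².

Solve |R(x)|<1 on ℝ⁻.
x=-1.67: |R|=0.0272
R=1: x+1/4x²=0 ⇒ x=−4=-4.0000; min R=1−1/(4·1/4)=0.0000>−1
Confirm numerically:
  x=-3.717: |R|=0.73702 <1
  x=-3.147: |R|=0.32890 <1
  x=-2.612: |R|=0.09364 <1
  x=-2.373: |R|=0.03478 <1
  x=-4.272: |R|=1.29050 >1
  x=-4.103: |R|=1.10565 >1
So |R|<1 on (-4.0000, 0).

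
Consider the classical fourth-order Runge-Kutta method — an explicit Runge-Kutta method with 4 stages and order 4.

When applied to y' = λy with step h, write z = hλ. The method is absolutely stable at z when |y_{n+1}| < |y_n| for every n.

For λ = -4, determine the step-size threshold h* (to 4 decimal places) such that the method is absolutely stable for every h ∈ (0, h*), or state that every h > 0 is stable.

Set f=λy, z=hλ:
  order 4, 4-stage ⇒ R(z)=1+z+z^2/2+z^3/6+z^4/24
  (e.g. R(-0.42)=0.65715, |R|=0.65715)

Solve |R(x)|<1 on ℝ⁻.
x=-0.42: |R|=0.6571
|R(-3.06)|=1.4996 |R(-2.87)|=1.1354 |R(-2.38)|=0.5422
Bisect:
  x_lo=-3.1556 |R|=1.7176  x_hi=-0.3629 |R|=0.6957
  mid=-1.75921 |R|=0.27987 →hi
  mid=-2.45738 |R|=0.60816 →hi
  mid=-2.80647 |R|=1.03240 →lo
  mid=-2.63193 |R|=0.79234 →hi
  mid=-2.71920 |R|=0.90484 →hi
  mid=-2.76283 |R|=0.96666 →hi
  mid=-2.78465 |R|=0.99903 →hi
  mid=-2.79556 |R|=1.01559 →lo
  ...
  [-2.78533,-2.78516] ⇒ x*=-2.7853
So |R|<1 on (-2.7853, 0).

(-2.7853,0); λ=-4 ⇒ h* = 0.6963.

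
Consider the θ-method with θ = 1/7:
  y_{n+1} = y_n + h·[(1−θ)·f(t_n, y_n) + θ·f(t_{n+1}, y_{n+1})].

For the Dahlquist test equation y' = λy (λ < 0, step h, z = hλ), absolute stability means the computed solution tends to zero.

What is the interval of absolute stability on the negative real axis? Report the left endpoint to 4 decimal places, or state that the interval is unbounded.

z∈(-2.8000,0).

Set f=λy, z=hλ:
  y_{n+1} = y_n + z·[6/7·y_n + 1/7·y_{n+1}] ⇒ (1 − 1/7z)y_{n+1} = (1 + 6/7z)y_n
  Hence R(z) = (1 + 6/7z)/(1 − 1/7z).

Solve |R(x)|<1 on ℝ⁻.
x=-0.39: |R|=0.6306
R=−1: 1+6/7x = −1+1/7x ⇒ -5/7x=2 ⇒ x=2/(-5/7)=-2.8000
Confirm numerically:
  x=-2.238: |R|=0.69582 <1
  x=-1.884: |R|=0.48447 <1
  x=-1.689: |R|=0.36069 <1
  x=-1.134: |R|=0.02410 <1
  x=-3.384: |R|=1.28120 >1
  x=-3.304: |R|=1.24457 >1
Stable set (-2.8000, 0).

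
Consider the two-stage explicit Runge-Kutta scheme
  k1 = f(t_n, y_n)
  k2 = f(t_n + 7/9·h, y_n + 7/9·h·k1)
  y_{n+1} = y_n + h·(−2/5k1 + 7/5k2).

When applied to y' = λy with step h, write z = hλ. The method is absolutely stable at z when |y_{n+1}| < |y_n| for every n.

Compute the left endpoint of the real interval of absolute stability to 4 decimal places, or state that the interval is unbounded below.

On y'=λy, z=hλ:
  k1=λy_n ⇒ h·k1=z·y_n;  k2=λ(1+7/9z)y_n ⇒ h·k2=z(1+7/9z)y_n
  y_{n+1}/y_n = 1 − 2/5z + 7/5z(1+7/9z) = 1 + z + 49/45z²
  Hence R(z) = 1 + z + 49/45z².

Solve |R(x)|<1 on ℝ⁻.
x=-0.48: |R|=0.7709
R=1: x+49/45x²=0 ⇒ x=−45/49=-0.9184; min R=1−1/(4·49/45)=0.7704>−1
Confirm numerically:
  x=-0.850: |R|=0.93672 <1
  x=-0.814: |R|=0.90749 <1
  x=-0.699: |R|=0.83303 <1
  x=-0.694: |R|=0.83045 <1
  x=-1.452: |R|=1.84371 >1
  x=-1.308: |R|=1.55494 >1
  x=-1.049: |R|=1.14921 >1
Stable set (-0.9184, 0).

left endpoint -0.9184.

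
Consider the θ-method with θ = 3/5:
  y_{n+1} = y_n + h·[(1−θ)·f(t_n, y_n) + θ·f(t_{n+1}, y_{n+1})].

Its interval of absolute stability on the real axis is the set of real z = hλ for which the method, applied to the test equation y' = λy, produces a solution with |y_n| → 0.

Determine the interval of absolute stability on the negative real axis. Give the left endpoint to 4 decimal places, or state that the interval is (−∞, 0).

On y'=λy, z=hλ:
  y_{n+1} = y_n + z·[2/5·y_n + 3/5·y_{n+1}] ⇒ (1 − 3/5z)y_{n+1} = (1 + 2/5z)y_n
  ⇒ R(z) = (1 + 2/5z)/(1 − 3/5z).

Solve |R(x)|<1 on ℝ⁻.
x=-1.4: |R|=0.2391
x=-2: |R|=0.0909
x=-10: |R|=0.4286
x=-100: |R|=0.6393
θ=3/5≥1/2 ⇒ |1+2/5x|<|1−3/5x| ∀x<0 ⇒ interval (−∞,0).

interval (−∞, 0).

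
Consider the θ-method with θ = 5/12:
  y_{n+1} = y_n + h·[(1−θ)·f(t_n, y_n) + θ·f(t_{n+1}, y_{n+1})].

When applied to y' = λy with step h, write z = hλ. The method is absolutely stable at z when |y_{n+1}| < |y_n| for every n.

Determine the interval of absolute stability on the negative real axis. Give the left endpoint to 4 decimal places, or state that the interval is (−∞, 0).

z∈(-12.0000,0).

Set f=λy, z=hλ:
  y_{n+1} = y_n + z·[7/12·y_n + 5/12·y_{n+1}] ⇒ (1 − 5/12z)y_{n+1} = (1 + 7/12z)y_n
  R(z) = (1 + 7/12z)/(1 − 5/12z).

Find x<0 with |R(x)|<1.
x=-0.47: |R|=0.6070
R=−1: 1+7/12x = −1+5/12x ⇒ -1/6x=2 ⇒ x=2/(-1/6)=-12.0000
Confirm numerically:
  x=-11.467: |R|=0.98463 <1
  x=-9.097: |R|=0.89900 <1
  x=-8.007: |R|=0.84653 <1
  x=-5.006: |R|=0.62225 <1
  x=-12.442: |R|=1.01191 >1
  x=-12.289: |R|=1.00787 >1
  x=-12.123: |R|=1.00339 >1
Stable set (-12.0000, 0).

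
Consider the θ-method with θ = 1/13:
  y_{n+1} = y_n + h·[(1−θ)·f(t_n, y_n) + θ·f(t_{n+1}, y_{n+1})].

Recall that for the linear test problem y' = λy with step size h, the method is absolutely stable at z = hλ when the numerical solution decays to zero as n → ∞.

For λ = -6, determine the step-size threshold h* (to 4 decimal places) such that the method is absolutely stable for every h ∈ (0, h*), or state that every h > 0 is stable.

(-2.3636,0); λ=-6 ⇒ h* = (26/11)/6 = 0.3939.

Test eqn y'=λy, z=hλ:
  y_{n+1} = y_n + z·[12/13·y_n + 1/13·y_{n+1}] ⇒ (1 − 1/13z)y_{n+1} = (1 + 12/13z)y_n
  Hence R(z) = (1 + 12/13z)/(1 − 1/13z).

Need |R(x)|<1, x<0.
x=-1.02: |R|=0.0542
R=−1: 1+12/13x = −1+1/13x ⇒ -11/13x=2 ⇒ x=2/(-11/13)=-2.3636
Confirm numerically:
  x=-1.901: |R|=0.65848 <1
  x=-1.643: |R|=0.45865 <1
  x=-1.073: |R|=0.00881 <1
  x=-1.000: |R|=0.07143 <1
  x=-2.606: |R|=1.17083 >1
  x=-2.516: |R|=1.10802 >1
Stable set (-2.3636, 0).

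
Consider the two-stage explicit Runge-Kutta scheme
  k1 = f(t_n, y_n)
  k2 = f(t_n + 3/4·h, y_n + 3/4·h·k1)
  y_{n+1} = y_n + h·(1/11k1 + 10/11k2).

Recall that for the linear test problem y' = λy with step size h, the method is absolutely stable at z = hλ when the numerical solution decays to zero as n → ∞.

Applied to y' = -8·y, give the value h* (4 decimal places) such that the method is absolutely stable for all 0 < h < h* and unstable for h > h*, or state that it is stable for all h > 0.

(-1.4667,0); λ=-8 ⇒ h* = (22/15)/8 = 0.1833.

Test eqn y'=λy, z=hλ:
  k1=λy_n ⇒ h·k1=z·y_n;  k2=λ(1+3/4z)y_n ⇒ h·k2=z(1+3/4z)y_n
  y_{n+1}/y_n = 1 + 1/11z + 10/11z(1+3/4z) = 1 + z + 15/22z²
  so R(z) = 1 + z + 15/22z².

Need |R(x)|<1, x<0.
x=-0.41: |R|=0.7046
R=1: x+15/22x²=0 ⇒ x=−22/15=-1.4667; min R=1−1/(4·15/22)=0.6333>−1
Confirm numerically:
  x=-1.131: |R|=0.74116 <1
  x=-1.028: |R|=0.69253 <1
  x=-1.004: |R|=0.68328 <1
  x=-0.982: |R|=0.67549 <1
  x=-1.919: |R|=1.59184 >1
  x=-1.895: |R|=1.55343 >1
So |R|<1 on (-1.4667, 0).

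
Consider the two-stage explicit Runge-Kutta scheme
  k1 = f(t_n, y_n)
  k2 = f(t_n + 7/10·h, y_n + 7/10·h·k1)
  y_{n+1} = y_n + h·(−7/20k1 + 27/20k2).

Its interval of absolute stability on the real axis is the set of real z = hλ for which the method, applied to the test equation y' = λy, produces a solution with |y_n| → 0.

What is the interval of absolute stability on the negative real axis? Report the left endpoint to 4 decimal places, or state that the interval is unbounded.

On y'=λy, z=hλ:
  k1=λy_n ⇒ h·k1=z·y_n;  k2=λ(1+7/10z)y_n ⇒ h·k2=z(1+7/10z)y_n
  y_{n+1}/y_n = 1 − 7/20z + 27/20z(1+7/10z) = 1 + z + 189/200z²
  so R(z) = 1 + z + 189/200z².

Need |R(x)|<1, x<0.
x=-1.73: |R|=2.0983
R=1: x+189/200x²=0 ⇒ x=−200/189=-1.0582; min R=1−1/(4·189/200)=0.7354>−1
Confirm numerically:
  x=-1.003: |R|=0.94768 <1
  x=-0.891: |R|=0.85922 <1
  x=-0.849: |R|=0.83216 <1
  x=-0.593: |R|=0.73931 <1
  x=-1.489: |R|=1.60618 >1
  x=-1.338: |R|=1.35378 >1
  x=-1.226: |R|=1.19441 >1
Interval (-1.0582, 0).

z∈(-1.0582,0).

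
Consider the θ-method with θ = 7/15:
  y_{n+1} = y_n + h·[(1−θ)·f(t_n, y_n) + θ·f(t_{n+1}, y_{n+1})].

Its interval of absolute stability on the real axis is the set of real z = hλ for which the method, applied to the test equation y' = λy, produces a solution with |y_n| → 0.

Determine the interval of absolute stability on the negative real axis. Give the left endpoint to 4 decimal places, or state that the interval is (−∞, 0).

With y'=λy (z=hλ):
  y_{n+1} = y_n + z·[8/15·y_n + 7/15·y_{n+1}] ⇒ (1 − 7/15z)y_{n+1} = (1 + 8/15z)y_n
  so R(z) = (1 + 8/15z)/(1 − 7/15z).

Need |R(x)|<1, x<0.
x=-1.29: |R|=0.1948
R=−1: 1+8/15x = −1+7/15x ⇒ -1/15x=2 ⇒ x=2/(-1/15)=-30.0000
Confirm numerically:
  x=-27.808: |R|=0.98954 <1
  x=-23.187: |R|=0.96158 <1
  x=-19.794: |R|=0.93354 <1
  x=-14.815: |R|=0.87208 <1
  x=-30.261: |R|=1.00115 >1
  x=-30.228: |R|=1.00101 >1
Stable set (-30.0000, 0).

z∈(-30.0000,0).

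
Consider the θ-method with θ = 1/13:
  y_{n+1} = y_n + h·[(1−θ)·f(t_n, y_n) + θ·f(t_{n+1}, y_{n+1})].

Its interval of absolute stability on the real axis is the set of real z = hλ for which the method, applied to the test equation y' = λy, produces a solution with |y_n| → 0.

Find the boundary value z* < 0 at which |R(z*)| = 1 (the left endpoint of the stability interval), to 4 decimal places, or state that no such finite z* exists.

left endpoint -2.3636.

With y'=λy (z=hλ):
  y_{n+1} = y_n + z·[12/13·y_n + 1/13·y_{n+1}] ⇒ (1 − 1/13z)y_{n+1} = (1 + 12/13z)y_n
  Hence R(z) = (1 + 12/13z)/(1 − 1/13z).

Boundary: |R(x)|=1, x<0.
x=-1.75: |R|=0.5424
R=−1: 1+12/13x = −1+1/13x ⇒ -11/13x=2 ⇒ x=2/(-11/13)=-2.3636
Confirm numerically:
  x=-2.265: |R|=0.92892 <1
  x=-2.007: |R|=0.73859 <1
  x=-1.303: |R|=0.18430 <1
  x=-2.792: |R|=1.29838 >1
  x=-2.747: |R|=1.26780 >1
So |R|<1 on (-2.3636, 0).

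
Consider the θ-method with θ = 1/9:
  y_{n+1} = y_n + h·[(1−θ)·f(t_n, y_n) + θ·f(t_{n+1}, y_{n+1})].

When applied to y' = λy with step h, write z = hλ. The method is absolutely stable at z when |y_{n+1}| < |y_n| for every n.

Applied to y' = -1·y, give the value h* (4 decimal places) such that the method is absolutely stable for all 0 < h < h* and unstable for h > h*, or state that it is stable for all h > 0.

Set f=λy, z=hλ:
  y_{n+1} = y_n + z·[8/9·y_n + 1/9·y_{n+1}] ⇒ (1 − 1/9z)y_{n+1} = (1 + 8/9z)y_n
  R(z) = (1 + 8/9z)/(1 − 1/9z).

Boundary: |R(x)|=1, x<0.
x=-1.31: |R|=0.1435
R=−1: 1+8/9x = −1+1/9x ⇒ -7/9x=2 ⇒ x=2/(-7/9)=-2.5714
Confirm numerically:
  x=-2.523: |R|=0.97058 <1
  x=-2.441: |R|=0.92020 <1
  x=-1.607: |R|=0.36353 <1
  x=-3.008: |R|=1.25450 >1
  x=-2.951: |R|=1.22232 >1
  x=-2.866: |R|=1.17377 >1
Stable set (-2.5714, 0).

(-2.5714,0); λ=-1 ⇒ h* = (18/7)/1 = 2.5714.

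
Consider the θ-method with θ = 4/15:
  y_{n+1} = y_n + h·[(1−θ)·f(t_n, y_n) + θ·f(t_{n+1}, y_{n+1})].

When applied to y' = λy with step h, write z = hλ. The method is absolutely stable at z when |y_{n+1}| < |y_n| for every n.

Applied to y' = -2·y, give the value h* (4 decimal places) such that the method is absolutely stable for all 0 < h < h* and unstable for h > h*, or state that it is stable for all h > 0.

Set f=λy, z=hλ:
  y_{n+1} = y_n + z·[11/15·y_n + 4/15·y_{n+1}] ⇒ (1 − 4/15z)y_{n+1} = (1 + 11/15z)y_n
  Hence R(z) = (1 + 11/15z)/(1 − 4/15z).

Find x<0 with |R(x)|<1.
x=-0.76: |R|=0.3681
R=−1: 1+11/15x = −1+4/15x ⇒ -7/15x=2 ⇒ x=2/(-7/15)=-4.2857
Confirm numerically:
  x=-4.041: |R|=0.94503 <1
  x=-3.975: |R|=0.92961 <1
  x=-3.377: |R|=0.77687 <1
  x=-4.833: |R|=1.11159 >1
  x=-4.686: |R|=1.08304 >1
Stable set (-4.2857, 0).

(-4.2857,0); λ=-2 ⇒ h* = (30/7)/2 = 2.1429.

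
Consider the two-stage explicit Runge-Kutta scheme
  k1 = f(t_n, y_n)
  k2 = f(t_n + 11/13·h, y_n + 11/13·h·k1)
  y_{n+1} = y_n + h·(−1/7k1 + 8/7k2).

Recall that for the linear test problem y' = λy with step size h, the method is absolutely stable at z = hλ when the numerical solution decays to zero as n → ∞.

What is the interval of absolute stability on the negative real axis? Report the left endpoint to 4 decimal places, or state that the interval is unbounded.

z∈(-1.0341,0).

Set f=λy, z=hλ:
  k1=λy_n ⇒ h·k1=z·y_n;  k2=λ(1+11/13z)y_n ⇒ h·k2=z(1+11/13z)y_n
  y_{n+1}/y_n = 1 − 1/7z + 8/7z(1+11/13z) = 1 + z + 88/91z²
  R(z) = 1 + z + 88/91z².

Boundary: |R(x)|=1, x<0.
x=-1.77: |R|=2.2596
R=1: x+88/91x²=0 ⇒ x=−91/88=-1.0341; min R=1−1/(4·88/91)=0.7415>−1
Confirm numerically:
  x=-0.912: |R|=0.89232 <1
  x=-0.812: |R|=0.82561 <1
  x=-0.574: |R|=0.74461 <1
  x=-1.522: |R|=1.71812 >1
  x=-1.459: |R|=1.59950 >1
  x=-1.220: |R|=1.21933 >1
Interval (-1.0341, 0).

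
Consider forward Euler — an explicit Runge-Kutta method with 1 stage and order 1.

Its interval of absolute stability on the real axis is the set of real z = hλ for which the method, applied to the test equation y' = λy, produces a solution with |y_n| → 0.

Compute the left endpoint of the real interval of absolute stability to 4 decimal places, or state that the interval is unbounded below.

On y'=λy, z=hλ:
  order 1, 1-stage ⇒ R(z)=1+z
  (e.g. R(-0.6)=0.40000, |R|=0.40000)

Boundary: |R(x)|=1, x<0.
x=-0.6: |R|=0.4000
|R(-1.99)|=0.9900 |R(-1.26)|=0.2600 |R(-0.51)|=0.4900
Bisect:
  x_lo=-2.5402 |R|=1.5402  x_hi=-0.3752 |R|=0.6248
  mid=-1.45772 |R|=0.45772 →hi
  mid=-1.99897 |R|=0.99897 →hi
  mid=-2.26960 |R|=1.26960 →lo
  mid=-2.13428 |R|=1.13428 →lo
  mid=-2.06663 |R|=1.06663 →lo
  mid=-2.03280 |R|=1.03280 →lo
  mid=-2.01589 |R|=1.01589 →lo
  ...
  [-2.00003,-1.99990] ⇒ x*=-2.0000
So |R|<1 on (-2.0000, 0).

z* = -2.0000.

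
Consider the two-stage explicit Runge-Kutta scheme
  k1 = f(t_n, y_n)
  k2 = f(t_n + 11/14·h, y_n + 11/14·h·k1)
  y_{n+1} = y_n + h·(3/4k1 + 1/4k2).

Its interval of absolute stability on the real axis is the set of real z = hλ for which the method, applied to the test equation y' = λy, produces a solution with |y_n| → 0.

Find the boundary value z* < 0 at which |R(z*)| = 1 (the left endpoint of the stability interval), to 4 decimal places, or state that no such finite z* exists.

left endpoint -5.0909.

Set f=λy, z=hλ:
  k1=λy_n ⇒ h·k1=z·y_n;  k2=λ(1+11/14z)y_n ⇒ h·k2=z(1+11/14z)y_n
  y_{n+1}/y_n = 1 + 3/4z + 1/4z(1+11/14z) = 1 + z + 11/56z²
  Hence R(z) = 1 + z + 11/56z².

Boundary: |R(x)|=1, x<0.
x=-1.12: |R|=0.1264
R=1: x+11/56x²=0 ⇒ x=−56/11=-5.0909; min R=1−1/(4·11/56)=-0.2727>−1
Confirm numerically:
  x=-4.336: |R|=0.35703 <1
  x=-4.073: |R|=0.18562 <1
  x=-3.039: |R|=0.22488 <1
  x=-2.928: |R|=0.24398 <1
  x=-5.542: |R|=1.49106 >1
  x=-5.389: |R|=1.31555 >1
Interval (-5.0909, 0).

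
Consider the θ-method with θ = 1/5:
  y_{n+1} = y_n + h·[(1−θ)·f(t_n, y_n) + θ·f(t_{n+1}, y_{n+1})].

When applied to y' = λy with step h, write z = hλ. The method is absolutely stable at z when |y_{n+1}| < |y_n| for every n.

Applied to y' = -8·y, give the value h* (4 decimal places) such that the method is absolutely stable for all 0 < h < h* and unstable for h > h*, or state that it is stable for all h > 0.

Set f=λy, z=hλ:
  y_{n+1} = y_n + z·[4/5·y_n + 1/5·y_{n+1}] ⇒ (1 − 1/5z)y_{n+1} = (1 + 4/5z)y_n
  ⇒ R(z) = (1 + 4/5z)/(1 − 1/5z).

Boundary: |R(x)|=1, x<0.
x=-1.5: |R|=0.1538
R=−1: 1+4/5x = −1+1/5x ⇒ -3/5x=2 ⇒ x=2/(-3/5)=-3.3333
Confirm numerically:
  x=-3.222: |R|=0.95938 <1
  x=-2.295: |R|=0.57300 <1
  x=-2.091: |R|=0.47440 <1
  x=-1.605: |R|=0.21499 <1
  x=-3.814: |R|=1.16360 >1
  x=-3.753: |R|=1.14384 >1
  x=-3.634: |R|=1.10447 >1
Stable set (-3.3333, 0).

(-3.3333,0); λ=-8 ⇒ h* = (10/3)/8 = 0.4167.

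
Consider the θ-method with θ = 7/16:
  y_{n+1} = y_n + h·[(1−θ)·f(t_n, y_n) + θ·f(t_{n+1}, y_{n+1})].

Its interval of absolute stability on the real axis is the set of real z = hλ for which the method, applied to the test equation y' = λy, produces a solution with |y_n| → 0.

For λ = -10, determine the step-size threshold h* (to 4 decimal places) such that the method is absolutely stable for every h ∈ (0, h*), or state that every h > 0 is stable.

(-16.0000,0); λ=-10 ⇒ h* = (16)/10 = 1.6000.

On y'=λy, z=hλ:
  y_{n+1} = y_n + z·[9/16·y_n + 7/16·y_{n+1}] ⇒ (1 − 7/16z)y_{n+1} = (1 + 9/16z)y_n
  so R(z) = (1 + 9/16z)/(1 − 7/16z).

Boundary: |R(x)|=1, x<0.
x=-1.19: |R|=0.2174
R=−1: 1+9/16x = −1+7/16x ⇒ -1/8x=2 ⇒ x=2/(-1/8)=-16.0000
Confirm numerically:
  x=-9.803: |R|=0.85354 <1
  x=-8.106: |R|=0.78296 <1
  x=-7.362: |R|=0.74419 <1
  x=-16.294: |R|=1.00452 >1
  x=-16.269: |R|=1.00414 >1
Stable set (-16.0000, 0).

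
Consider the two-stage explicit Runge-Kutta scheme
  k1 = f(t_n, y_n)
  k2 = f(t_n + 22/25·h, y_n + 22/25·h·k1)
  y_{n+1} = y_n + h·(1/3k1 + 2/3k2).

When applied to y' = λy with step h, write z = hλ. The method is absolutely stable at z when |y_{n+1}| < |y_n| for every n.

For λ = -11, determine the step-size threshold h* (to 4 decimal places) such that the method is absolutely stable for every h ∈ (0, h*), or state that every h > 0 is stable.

(-1.7045,0); λ=-11 ⇒ h* = (75/44)/11 = 0.1550.

Test eqn y'=λy, z=hλ:
  k1=λy_n ⇒ h·k1=z·y_n;  k2=λ(1+22/25z)y_n ⇒ h·k2=z(1+22/25z)y_n
  y_{n+1}/y_n = 1 + 1/3z + 2/3z(1+22/25z) = 1 + z + 44/75z²
  Hence R(z) = 1 + z + 44/75z².

Solve |R(x)|<1 on ℝ⁻.
x=-1.04: |R|=0.5945
R=1: x+44/75x²=0 ⇒ x=−75/44=-1.7045; min R=1−1/(4·44/75)=0.5739>−1
Confirm numerically:
  x=-1.408: |R|=0.75505 <1
  x=-1.043: |R|=0.59520 <1
  x=-0.918: |R|=0.57640 <1
  x=-0.760: |R|=0.57886 <1
  x=-2.099: |R|=1.48574 >1
  x=-1.864: |R|=1.17437 >1
  x=-1.787: |R|=1.08644 >1
Interval (-1.7045, 0).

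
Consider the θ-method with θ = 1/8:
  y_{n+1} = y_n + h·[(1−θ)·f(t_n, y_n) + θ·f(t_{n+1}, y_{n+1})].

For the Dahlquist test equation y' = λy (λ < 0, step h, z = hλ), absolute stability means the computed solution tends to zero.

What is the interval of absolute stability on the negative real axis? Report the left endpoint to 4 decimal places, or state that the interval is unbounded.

With y'=λy (z=hλ):
  y_{n+1} = y_n + z·[7/8·y_n + 1/8·y_{n+1}] ⇒ (1 − 1/8z)y_{n+1} = (1 + 7/8z)y_n
  Hence R(z) = (1 + 7/8z)/(1 − 1/8z).

Boundary: |R(x)|=1, x<0.
x=-0.43: |R|=0.5919
R=−1: 1+7/8x = −1+1/8x ⇒ -3/4x=2 ⇒ x=2/(-3/4)=-2.6667
Confirm numerically:
  x=-1.728: |R|=0.42105 <1
  x=-1.726: |R|=0.41970 <1
  x=-1.652: |R|=0.36925 <1
  x=-3.099: |R|=1.23371 >1
  x=-3.013: |R|=1.18869 >1
Stable set (-2.6667, 0).

(-2.6667, 0).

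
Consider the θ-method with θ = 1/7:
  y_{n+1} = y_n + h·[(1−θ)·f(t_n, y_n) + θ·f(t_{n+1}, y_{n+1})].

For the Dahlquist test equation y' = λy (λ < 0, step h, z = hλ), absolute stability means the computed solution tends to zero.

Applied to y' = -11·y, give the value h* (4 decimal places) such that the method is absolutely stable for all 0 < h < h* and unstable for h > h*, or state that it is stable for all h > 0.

With y'=λy (z=hλ):
  y_{n+1} = y_n + z·[6/7·y_n + 1/7·y_{n+1}] ⇒ (1 − 1/7z)y_{n+1} = (1 + 6/7z)y_n
  so R(z) = (1 + 6/7z)/(1 − 1/7z).

Find x<0 with |R(x)|<1.
x=-0.35: |R|=0.6667
R=−1: 1+6/7x = −1+1/7x ⇒ -5/7x=2 ⇒ x=2/(-5/7)=-2.8000
Confirm numerically:
  x=-2.362: |R|=0.76608 <1
  x=-2.151: |R|=0.64539 <1
  x=-2.058: |R|=0.59042 <1
  x=-1.249: |R|=0.05989 <1
  x=-3.277: |R|=1.23207 >1
  x=-3.099: |R|=1.14803 >1
  x=-2.955: |R|=1.07785 >1
Interval (-2.8000, 0).

(-2.8000,0); λ=-11 ⇒ h* = (14/5)/11 = 0.2545.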